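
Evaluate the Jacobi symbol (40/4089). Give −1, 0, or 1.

Pull out 2^3: since 4089 ≡ 1 (mod 8), (2/4089) = +1, so (2/4089)^3 = +1.
Reciprocity: 5 ≡ 1 and 4089 ≡ 1 (mod 4), so (5/4089) = +(4089/5).
Reduce top mod 5: now compute (4/5).
Pull out 2^2: since 5 ≡ 5 (mod 8), (2/5) = -1, so (2/5)^2 = +1.
Reached (1/5) = 1. Collecting the sign flips along the way, the symbol is +1.

1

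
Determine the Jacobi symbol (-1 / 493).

First reduce: -1 ≡ 492 (mod 493).
Pull out 2^2: since 493 ≡ 5 (mod 8), (2/493) = -1, so (2/493)^2 = +1.
Reciprocity: 123 ≡ 3 and 493 ≡ 1 (mod 4), so (123/493) = +(493/123).
Reduce top mod 123: now compute (1/123).
Reached (1/123) = 1. Collecting the sign flips along the way, the symbol is +1.

1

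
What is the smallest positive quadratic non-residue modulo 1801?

11

(2/1801) = +1, so 2 is a residue.
(3/1801) = +1, so 3 is a residue.
(4/1801) = +1, so 4 is a residue.
(5/1801) = +1, so 5 is a residue.
(6/1801) = +1, so 6 is a residue.
(7/1801) = +1, so 7 is a residue.
(8/1801) = +1, so 8 is a residue.
(9/1801) = +1, so 9 is a residue.
(10/1801) = +1, so 10 is a residue.
(11/1801) = −1, so 11 is the smallest positive non-residue mod 1801.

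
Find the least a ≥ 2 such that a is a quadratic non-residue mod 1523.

(2/1523) = −1, so 2 is the smallest positive non-residue mod 1523.

2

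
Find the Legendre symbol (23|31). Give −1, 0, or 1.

Euler's criterion: (23/31) ≡ 23^15 (mod 31).
23^2 ≡ 2 (mod 31)
23^4 ≡ 4 (mod 31)
23^8 ≡ 16 (mod 31)
23^15 = 23^(8+4+2+1) ≡ 30 (mod 31).
Result is 30 ≡ −1, so (23/31) = −1.

-1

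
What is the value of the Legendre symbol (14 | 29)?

Pull out 2: since 29 ≡ 5 (mod 8), (2/29) = -1.
Reciprocity: 7 ≡ 3 and 29 ≡ 1 (mod 4), so (7/29) = +(29/7).
Reduce top mod 7: now compute (1/7).
Reached (1/7) = 1. Collecting the sign flips along the way, the symbol is -1.

-1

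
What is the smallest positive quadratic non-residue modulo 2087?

5

(2/2087) = +1, so 2 is a residue.
(3/2087) = +1, so 3 is a residue.
(4/2087) = +1, so 4 is a residue.
(5/2087) = −1, so 5 is the smallest positive non-residue mod 2087.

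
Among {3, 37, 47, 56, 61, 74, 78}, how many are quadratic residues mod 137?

(3/137) = -1 → non-residue.
(37/137) = +1 → QR.
(47/137) = -1 → non-residue.
(56/137) = +1 → QR.
(61/137) = +1 → QR.
(74/137) = +1 → QR.
(78/137) = +1 → QR.
Total quadratic residues among the 7: 5.

5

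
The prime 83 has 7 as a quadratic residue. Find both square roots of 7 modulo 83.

16, 67

Since 83 ≡ 3 (mod 4), a square root of 7 is 7^((83+1)/4) = 7^21 mod 83.
Repeated squaring: 7^2≡49, 7^4≡77, 7^8≡36, 7^16≡51 (mod 83).
7^21 = 7^(16+4+1) ≡ 16 (mod 83).
Check: 16² = 256 ≡ 7 (mod 83). The two roots are 16 and 67.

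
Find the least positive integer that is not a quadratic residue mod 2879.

7

(2/2879) = +1, so 2 is a residue.
(3/2879) = +1, so 3 is a residue.
(4/2879) = +1, so 4 is a residue.
(5/2879) = +1, so 5 is a residue.
(6/2879) = +1, so 6 is a residue.
(7/2879) = −1, so 7 is the smallest positive non-residue mod 2879.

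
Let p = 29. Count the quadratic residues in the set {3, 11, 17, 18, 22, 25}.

(3/29) = -1 → non-residue.
(11/29) = -1 → non-residue.
(17/29) = -1 → non-residue.
(18/29) = -1 → non-residue.
(22/29) = +1 → QR.
(25/29) = +1 → QR.
Total quadratic residues among the 6: 2.

2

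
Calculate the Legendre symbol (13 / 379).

Euler's criterion: (13/379) ≡ 13^189 (mod 379).
13^2 ≡ 169 (mod 379)
13^4 ≡ 136 (mod 379)
13^8 ≡ 304 (mod 379)
13^16 ≡ 319 (mod 379)
13^32 ≡ 189 (mod 379)
13^64 ≡ 95 (mod 379)
13^128 ≡ 308 (mod 379)
13^189 = 13^(128+32+16+8+4+1) ≡ 378 (mod 379).
Result is 378 ≡ −1, so (13/379) = −1.

-1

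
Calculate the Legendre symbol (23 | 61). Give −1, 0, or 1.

Euler's criterion: (23/61) ≡ 23^30 (mod 61).
23^2 ≡ 41 (mod 61)
23^4 ≡ 34 (mod 61)
23^8 ≡ 58 (mod 61)
23^16 ≡ 9 (mod 61)
23^30 = 23^(16+8+4+2) ≡ 60 (mod 61).
Result is 60 ≡ −1, so (23/61) = −1.

-1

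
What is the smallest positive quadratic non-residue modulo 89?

(2/89) = +1, so 2 is a residue.
(3/89) = −1, so 3 is the smallest positive non-residue mod 89.

3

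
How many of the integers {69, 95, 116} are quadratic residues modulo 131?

(69/131) = -1 → non-residue.
(95/131) = -1 → non-residue.
(116/131) = -1 → non-residue.
Total quadratic residues among the 3: 0.

0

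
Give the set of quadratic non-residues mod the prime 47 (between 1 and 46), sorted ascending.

5,10,11,13,15,19,20,22,23,26,29,30,31,33,35,38,39,40,41,43,44,45,46

Square k = 1,…,23 (k and 47−k give the same square):
1²=1, 2²=4, 3²=9, 4²=16, 5²=25, 6²=36, 7²≡2, 8²≡17, 9²≡34, 10²≡6, 11²≡27, 12²≡3, 13²≡28, 14²≡8, 15²≡37, 16²≡21, 17²≡7, 18²≡42, 19²≡32, 20²≡24, 21²≡18, 22²≡14, 23²≡12 (mod 47).
The residues are {1, 2, 3, 4, 6, 7, 8, 9, 12, 14, 16, 17, 18, 21, 24, 25, 27, 28, 32, 34, 36, 37, 42}; the non-residues are the remaining 23 nonzero classes.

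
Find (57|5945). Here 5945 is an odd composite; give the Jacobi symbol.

Reciprocity: 57 ≡ 1 and 5945 ≡ 1 (mod 4), so (57/5945) = +(5945/57).
Reduce top mod 57: now compute (17/57).
Reciprocity: 17 ≡ 1 and 57 ≡ 1 (mod 4), so (17/57) = +(57/17).
Reduce top mod 17: now compute (6/17).
Pull out 2: since 17 ≡ 1 (mod 8), (2/17) = +1.
Reciprocity: 3 ≡ 3 and 17 ≡ 1 (mod 4), so (3/17) = +(17/3).
Reduce top mod 3: now compute (2/3).
Pull out 2: since 3 ≡ 3 (mod 8), (2/3) = -1.
Reached (1/3) = 1. Collecting the sign flips along the way, the symbol is -1.

-1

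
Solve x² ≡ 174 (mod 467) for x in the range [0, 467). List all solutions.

Since 467 ≡ 3 (mod 4), a square root of 174 is 174^((467+1)/4) = 174^117 mod 467.
Repeated squaring: 174^2≡388, 174^4≡170, 174^8≡413, 174^16≡114, 174^32≡387, 174^64≡329 (mod 467).
174^117 = 174^(64+32+16+4+1) ≡ 139 (mod 467).
Check: 139² = 19321 ≡ 174 (mod 467). The two roots are 139 and 328.

139, 328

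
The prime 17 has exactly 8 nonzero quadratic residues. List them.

Square k = 1,…,8 (k and 17−k give the same square):
1²=1, 2²=4, 3²=9, 4²=16, 5²≡8, 6²≡2, 7²≡15, 8²≡13 (mod 17).
So the quadratic residues mod 17 are {1, 2, 4, 8, 9, 13, 15, 16}.

1,2,4,8,9,13,15,16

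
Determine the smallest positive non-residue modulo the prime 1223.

5

(2/1223) = +1, so 2 is a residue.
(3/1223) = +1, so 3 is a residue.
(4/1223) = +1, so 4 is a residue.
(5/1223) = −1, so 5 is the smallest positive non-residue mod 1223.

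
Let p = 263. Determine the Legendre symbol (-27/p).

First reduce: -27 ≡ 236 (mod 263).
Pull out 2^2: since 263 ≡ 7 (mod 8), (2/263) = +1, so (2/263)^2 = +1.
Reciprocity: 59 ≡ 3 and 263 ≡ 3 (mod 4), so (59/263) = −(263/59).
Reduce top mod 59: now compute (27/59).
Reciprocity: 27 ≡ 3 and 59 ≡ 3 (mod 4), so (27/59) = −(59/27).
Reduce top mod 27: now compute (5/27).
Reciprocity: 5 ≡ 1 and 27 ≡ 3 (mod 4), so (5/27) = +(27/5).
Reduce top mod 5: now compute (2/5).
Pull out 2: since 5 ≡ 5 (mod 8), (2/5) = -1.
Reached (1/5) = 1. Collecting the sign flips along the way, the symbol is -1.

-1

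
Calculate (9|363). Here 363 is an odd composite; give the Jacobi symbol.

0

Reciprocity: 9 ≡ 1 and 363 ≡ 3 (mod 4), so (9/363) = +(363/9).
Reduce top mod 9: now compute (3/9).
Reciprocity: 3 ≡ 3 and 9 ≡ 1 (mod 4), so (3/9) = +(9/3).
Reduce top mod 3: now compute (0/3).
Top reduces to 0: gcd > 1, so the symbol is 0.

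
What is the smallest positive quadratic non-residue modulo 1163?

2

(2/1163) = −1, so 2 is the smallest positive non-residue mod 1163.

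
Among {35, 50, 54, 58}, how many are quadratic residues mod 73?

(35/73) = +1 → QR.
(50/73) = +1 → QR.
(54/73) = +1 → QR.
(58/73) = -1 → non-residue.
Total quadratic residues among the 4: 3.

3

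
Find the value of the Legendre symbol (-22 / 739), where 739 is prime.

First reduce: -22 ≡ 717 (mod 739).
Reciprocity: 717 ≡ 1 and 739 ≡ 3 (mod 4), so (717/739) = +(739/717).
Reduce top mod 717: now compute (22/717).
Pull out 2: since 717 ≡ 5 (mod 8), (2/717) = -1.
Reciprocity: 11 ≡ 3 and 717 ≡ 1 (mod 4), so (11/717) = +(717/11).
Reduce top mod 11: now compute (2/11).
Pull out 2: since 11 ≡ 3 (mod 8), (2/11) = -1.
Reached (1/11) = 1. Collecting the sign flips along the way, the symbol is +1.

1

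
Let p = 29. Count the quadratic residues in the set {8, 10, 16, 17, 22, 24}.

3

(8/29) = -1 → non-residue.
(10/29) = -1 → non-residue.
(16/29) = +1 → QR.
(17/29) = -1 → non-residue.
(22/29) = +1 → QR.
(24/29) = +1 → QR.
Total quadratic residues among the 6: 3.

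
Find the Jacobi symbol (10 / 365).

0

Pull out 2: since 365 ≡ 5 (mod 8), (2/365) = -1.
Reciprocity: 5 ≡ 1 and 365 ≡ 1 (mod 4), so (5/365) = +(365/5).
Reduce top mod 5: now compute (0/5).
Top reduces to 0: gcd > 1, so the symbol is 0.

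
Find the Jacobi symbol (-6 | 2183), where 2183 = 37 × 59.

-1

First reduce: -6 ≡ 2177 (mod 2183).
Reciprocity: 2177 ≡ 1 and 2183 ≡ 3 (mod 4), so (2177/2183) = +(2183/2177).
Reduce top mod 2177: now compute (6/2177).
Pull out 2: since 2177 ≡ 1 (mod 8), (2/2177) = +1.
Reciprocity: 3 ≡ 3 and 2177 ≡ 1 (mod 4), so (3/2177) = +(2177/3).
Reduce top mod 3: now compute (2/3).
Pull out 2: since 3 ≡ 3 (mod 8), (2/3) = -1.
Reached (1/3) = 1. Collecting the sign flips along the way, the symbol is -1.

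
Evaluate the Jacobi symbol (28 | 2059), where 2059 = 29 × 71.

-1

Pull out 2^2: since 2059 ≡ 3 (mod 8), (2/2059) = -1, so (2/2059)^2 = +1.
Reciprocity: 7 ≡ 3 and 2059 ≡ 3 (mod 4), so (7/2059) = −(2059/7).
Reduce top mod 7: now compute (1/7).
Reached (1/7) = 1. Collecting the sign flips along the way, the symbol is -1.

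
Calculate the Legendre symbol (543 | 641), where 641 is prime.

1

Reciprocity: 543 ≡ 3 and 641 ≡ 1 (mod 4), so (543/641) = +(641/543).
Reduce top mod 543: now compute (98/543).
Pull out 2: since 543 ≡ 7 (mod 8), (2/543) = +1.
Reciprocity: 49 ≡ 1 and 543 ≡ 3 (mod 4), so (49/543) = +(543/49).
Reduce top mod 49: now compute (4/49).
Pull out 2^2: since 49 ≡ 1 (mod 8), (2/49) = +1, so (2/49)^2 = +1.
Reached (1/49) = 1. Collecting the sign flips along the way, the symbol is +1.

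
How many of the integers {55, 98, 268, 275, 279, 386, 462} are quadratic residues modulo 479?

5

(55/479) = +1 → QR.
(98/479) = +1 → QR.
(268/479) = -1 → non-residue.
(275/479) = +1 → QR.
(279/479) = -1 → non-residue.
(386/479) = +1 → QR.
(462/479) = +1 → QR.
Total quadratic residues among the 7: 5.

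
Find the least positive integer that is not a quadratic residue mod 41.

3

(2/41) = +1, so 2 is a residue.
(3/41) = −1, so 3 is the smallest positive non-residue mod 41.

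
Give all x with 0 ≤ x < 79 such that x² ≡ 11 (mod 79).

13, 66

Since 79 ≡ 3 (mod 4), a square root of 11 is 11^((79+1)/4) = 11^20 mod 79.
Repeated squaring: 11^2≡42, 11^4≡26, 11^8≡44, 11^16≡40 (mod 79).
11^20 = 11^(16+4) ≡ 13 (mod 79).
Check: 13² = 169 ≡ 11 (mod 79). The two roots are 13 and 66.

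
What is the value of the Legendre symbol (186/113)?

-1

First reduce: 186 ≡ 73 (mod 113).
Reciprocity: 73 ≡ 1 and 113 ≡ 1 (mod 4), so (73/113) = +(113/73).
Reduce top mod 73: now compute (40/73).
Pull out 2^3: since 73 ≡ 1 (mod 8), (2/73) = +1, so (2/73)^3 = +1.
Reciprocity: 5 ≡ 1 and 73 ≡ 1 (mod 4), so (5/73) = +(73/5).
Reduce top mod 5: now compute (3/5).
Reciprocity: 3 ≡ 3 and 5 ≡ 1 (mod 4), so (3/5) = +(5/3).
Reduce top mod 3: now compute (2/3).
Pull out 2: since 3 ≡ 3 (mod 8), (2/3) = -1.
Reached (1/3) = 1. Collecting the sign flips along the way, the symbol is -1.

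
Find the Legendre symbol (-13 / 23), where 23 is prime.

First reduce: -13 ≡ 10 (mod 23).
Pull out 2: since 23 ≡ 7 (mod 8), (2/23) = +1.
Reciprocity: 5 ≡ 1 and 23 ≡ 3 (mod 4), so (5/23) = +(23/5).
Reduce top mod 5: now compute (3/5).
Reciprocity: 3 ≡ 3 and 5 ≡ 1 (mod 4), so (3/5) = +(5/3).
Reduce top mod 3: now compute (2/3).
Pull out 2: since 3 ≡ 3 (mod 8), (2/3) = -1.
Reached (1/3) = 1. Collecting the sign flips along the way, the symbol is -1.

-1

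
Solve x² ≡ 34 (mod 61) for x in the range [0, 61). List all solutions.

61 ≡ 1 (mod 4), so we find a root by search.
Trying successive values, 20² = 400 ≡ 34 (mod 61). The other root is 61 − 20 = 41.

20, 41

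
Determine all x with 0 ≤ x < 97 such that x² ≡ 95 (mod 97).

97 ≡ 1 (mod 4), so we find a root by search.
Trying successive values, 17² = 289 ≡ 95 (mod 97). The other root is 97 − 17 = 80.

17, 80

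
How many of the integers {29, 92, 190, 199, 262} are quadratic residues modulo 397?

3

(29/397) = +1 → QR.
(92/397) = +1 → QR.
(190/397) = +1 → QR.
(199/397) = -1 → non-residue.
(262/397) = -1 → non-residue.
Total quadratic residues among the 5: 3.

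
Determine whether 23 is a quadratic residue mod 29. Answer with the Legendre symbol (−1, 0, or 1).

Reciprocity: 23 ≡ 3 and 29 ≡ 1 (mod 4), so (23/29) = +(29/23).
Reduce top mod 23: now compute (6/23).
Pull out 2: since 23 ≡ 7 (mod 8), (2/23) = +1.
Reciprocity: 3 ≡ 3 and 23 ≡ 3 (mod 4), so (3/23) = −(23/3).
Reduce top mod 3: now compute (2/3).
Pull out 2: since 3 ≡ 3 (mod 8), (2/3) = -1.
Reached (1/3) = 1. Collecting the sign flips along the way, the symbol is +1.

1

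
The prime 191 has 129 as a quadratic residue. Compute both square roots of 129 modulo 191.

79, 112

Since 191 ≡ 3 (mod 4), a square root of 129 is 129^((191+1)/4) = 129^48 mod 191.
Repeated squaring: 129^2≡24, 129^4≡3, 129^8≡9, 129^16≡81, 129^32≡67 (mod 191).
129^48 = 129^(32+16) ≡ 79 (mod 191).
Check: 79² = 6241 ≡ 129 (mod 191). The two roots are 79 and 112.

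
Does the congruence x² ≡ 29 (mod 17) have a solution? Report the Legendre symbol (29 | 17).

First reduce: 29 ≡ 12 (mod 17).
Pull out 2^2: since 17 ≡ 1 (mod 8), (2/17) = +1, so (2/17)^2 = +1.
Reciprocity: 3 ≡ 3 and 17 ≡ 1 (mod 4), so (3/17) = +(17/3).
Reduce top mod 3: now compute (2/3).
Pull out 2: since 3 ≡ 3 (mod 8), (2/3) = -1.
Reached (1/3) = 1. Collecting the sign flips along the way, the symbol is -1.

-1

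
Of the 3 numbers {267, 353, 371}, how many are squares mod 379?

(267/379) = +1 → QR.
(353/379) = -1 → non-residue.
(371/379) = +1 → QR.
Total quadratic residues among the 3: 2.

2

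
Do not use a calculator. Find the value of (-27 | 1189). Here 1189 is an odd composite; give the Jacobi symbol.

First reduce: -27 ≡ 1162 (mod 1189).
Pull out 2: since 1189 ≡ 5 (mod 8), (2/1189) = -1.
Reciprocity: 581 ≡ 1 and 1189 ≡ 1 (mod 4), so (581/1189) = +(1189/581).
Reduce top mod 581: now compute (27/581).
Reciprocity: 27 ≡ 3 and 581 ≡ 1 (mod 4), so (27/581) = +(581/27).
Reduce top mod 27: now compute (14/27).
Pull out 2: since 27 ≡ 3 (mod 8), (2/27) = -1.
Reciprocity: 7 ≡ 3 and 27 ≡ 3 (mod 4), so (7/27) = −(27/7).
Reduce top mod 7: now compute (6/7).
Pull out 2: since 7 ≡ 7 (mod 8), (2/7) = +1.
Reciprocity: 3 ≡ 3 and 7 ≡ 3 (mod 4), so (3/7) = −(7/3).
Reduce top mod 3: now compute (1/3).
Reached (1/3) = 1. Collecting the sign flips along the way, the symbol is +1.

1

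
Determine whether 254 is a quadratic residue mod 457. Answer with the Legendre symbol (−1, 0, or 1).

1

Euler's criterion: (254/457) ≡ 254^228 (mod 457).
254^2 ≡ 79 (mod 457)
254^4 ≡ 300 (mod 457)
254^8 ≡ 428 (mod 457)
254^16 ≡ 384 (mod 457)
254^32 ≡ 302 (mod 457)
254^64 ≡ 261 (mod 457)
254^128 ≡ 28 (mod 457)
254^228 = 254^(128+64+32+4) ≡ 1 (mod 457).
Result is 1, so (254/457) = 1.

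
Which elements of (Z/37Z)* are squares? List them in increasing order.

1, 3, 4, 7, 9, 10, 11, 12, 16, 21, 25, 26, 27, 28, 30, 33, 34, 36

Square k = 1,…,18 (k and 37−k give the same square):
1²=1, 2²=4, 3²=9, 4²=16, 5²=25, 6²=36, 7²≡12, 8²≡27, 9²≡7, 10²≡26, 11²≡10, 12²≡33, 13²≡21, 14²≡11, 15²≡3, 16²≡34, 17²≡30, 18²≡28 (mod 37).
So the quadratic residues mod 37 are {1, 3, 4, 7, 9, 10, 11, 12, 16, 21, 25, 26, 27, 28, 30, 33, 34, 36}.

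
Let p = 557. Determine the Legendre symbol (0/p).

Top reduces to 0: gcd > 1, so the symbol is 0.

0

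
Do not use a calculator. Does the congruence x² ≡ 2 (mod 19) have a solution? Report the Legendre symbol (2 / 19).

Euler's criterion: (2/19) ≡ 2^9 (mod 19).
2^2 ≡ 4 (mod 19)
2^4 ≡ 16 (mod 19)
2^8 ≡ 9 (mod 19)
2^9 = 2^(8+1) ≡ 18 (mod 19).
Result is 18 ≡ −1, so (2/19) = −1.

-1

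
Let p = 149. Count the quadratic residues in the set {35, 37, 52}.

2

(35/149) = +1 → QR.
(37/149) = +1 → QR.
(52/149) = -1 → non-residue.
Total quadratic residues among the 3: 2.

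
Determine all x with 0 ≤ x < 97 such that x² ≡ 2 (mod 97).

97 ≡ 1 (mod 4), so we find a root by search.
Trying successive values, 14² = 196 ≡ 2 (mod 97). The other root is 97 − 14 = 83.

14, 83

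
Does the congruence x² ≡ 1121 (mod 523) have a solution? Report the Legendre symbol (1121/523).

Euler's criterion: (1121/523) ≡ 75^261 (mod 523).
75^2 ≡ 395 (mod 523)
75^4 ≡ 171 (mod 523)
75^8 ≡ 476 (mod 523)
75^16 ≡ 117 (mod 523)
75^32 ≡ 91 (mod 523)
75^64 ≡ 436 (mod 523)
75^128 ≡ 247 (mod 523)
75^256 ≡ 341 (mod 523)
75^261 = 75^(256+4+1) ≡ 522 (mod 523).
Result is 522 ≡ −1, so (1121/523) = −1.

-1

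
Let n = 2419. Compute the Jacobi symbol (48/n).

Pull out 2^4: since 2419 ≡ 3 (mod 8), (2/2419) = -1, so (2/2419)^4 = +1.
Reciprocity: 3 ≡ 3 and 2419 ≡ 3 (mod 4), so (3/2419) = −(2419/3).
Reduce top mod 3: now compute (1/3).
Reached (1/3) = 1. Collecting the sign flips along the way, the symbol is -1.

-1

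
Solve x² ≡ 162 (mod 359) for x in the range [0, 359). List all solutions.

171, 188

Since 359 ≡ 3 (mod 4), a square root of 162 is 162^((359+1)/4) = 162^90 mod 359.
Repeated squaring: 162^2≡37, 162^4≡292, 162^8≡181, 162^16≡92, 162^32≡207, 162^64≡128 (mod 359).
162^90 = 162^(64+16+8+2) ≡ 188 (mod 359).
Check: 188² = 35344 ≡ 162 (mod 359). The two roots are 171 and 188.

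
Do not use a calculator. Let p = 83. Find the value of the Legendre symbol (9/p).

1

Reciprocity: 9 ≡ 1 and 83 ≡ 3 (mod 4), so (9/83) = +(83/9).
Reduce top mod 9: now compute (2/9).
Pull out 2: since 9 ≡ 1 (mod 8), (2/9) = +1.
Reached (1/9) = 1. Collecting the sign flips along the way, the symbol is +1.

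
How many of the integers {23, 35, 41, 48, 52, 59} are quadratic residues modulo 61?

(23/61) = -1 → non-residue.
(35/61) = -1 → non-residue.
(41/61) = +1 → QR.
(48/61) = +1 → QR.
(52/61) = +1 → QR.
(59/61) = -1 → non-residue.
Total quadratic residues among the 6: 3.

3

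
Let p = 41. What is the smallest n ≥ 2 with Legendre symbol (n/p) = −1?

(2/41) = +1, so 2 is a residue.
(3/41) = −1, so 3 is the smallest positive non-residue mod 41.

3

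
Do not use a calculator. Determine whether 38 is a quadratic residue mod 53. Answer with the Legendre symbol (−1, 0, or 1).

1

Pull out 2: since 53 ≡ 5 (mod 8), (2/53) = -1.
Reciprocity: 19 ≡ 3 and 53 ≡ 1 (mod 4), so (19/53) = +(53/19).
Reduce top mod 19: now compute (15/19).
Reciprocity: 15 ≡ 3 and 19 ≡ 3 (mod 4), so (15/19) = −(19/15).
Reduce top mod 15: now compute (4/15).
Pull out 2^2: since 15 ≡ 7 (mod 8), (2/15) = +1, so (2/15)^2 = +1.
Reached (1/15) = 1. Collecting the sign flips along the way, the symbol is +1.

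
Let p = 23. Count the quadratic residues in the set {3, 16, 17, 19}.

(3/23) = +1 → QR.
(16/23) = +1 → QR.
(17/23) = -1 → non-residue.
(19/23) = -1 → non-residue.
Total quadratic residues among the 4: 2.

2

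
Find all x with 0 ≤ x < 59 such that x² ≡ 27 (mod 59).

Since 59 ≡ 3 (mod 4), a square root of 27 is 27^((59+1)/4) = 27^15 mod 59.
Repeated squaring: 27^2≡21, 27^4≡28, 27^8≡17 (mod 59).
27^15 = 27^(8+4+2+1) ≡ 26 (mod 59).
Check: 26² = 676 ≡ 27 (mod 59). The two roots are 26 and 33.

26, 33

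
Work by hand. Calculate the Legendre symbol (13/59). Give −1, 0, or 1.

-1

Reciprocity: 13 ≡ 1 and 59 ≡ 3 (mod 4), so (13/59) = +(59/13).
Reduce top mod 13: now compute (7/13).
Reciprocity: 7 ≡ 3 and 13 ≡ 1 (mod 4), so (7/13) = +(13/7).
Reduce top mod 7: now compute (6/7).
Pull out 2: since 7 ≡ 7 (mod 8), (2/7) = +1.
Reciprocity: 3 ≡ 3 and 7 ≡ 3 (mod 4), so (3/7) = −(7/3).
Reduce top mod 3: now compute (1/3).
Reached (1/3) = 1. Collecting the sign flips along the way, the symbol is -1.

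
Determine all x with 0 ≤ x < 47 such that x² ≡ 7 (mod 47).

17, 30

Since 47 ≡ 3 (mod 4), a square root of 7 is 7^((47+1)/4) = 7^12 mod 47.
Repeated squaring: 7^2≡2, 7^4≡4, 7^8≡16 (mod 47).
7^12 = 7^(8+4) ≡ 17 (mod 47).
Check: 17² = 289 ≡ 7 (mod 47). The two roots are 17 and 30.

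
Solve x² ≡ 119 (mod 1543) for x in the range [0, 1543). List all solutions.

Since 1543 ≡ 3 (mod 4), a square root of 119 is 119^((1543+1)/4) = 119^386 mod 1543.
Repeated squaring: 119^2≡274, 119^4≡1012, 119^8≡1135, 119^16≡1363, 119^32≡1540, 119^64≡9, 119^128≡81, 119^256≡389 (mod 1543).
119^386 = 119^(256+128+2) ≡ 381 (mod 1543).
Check: 381² = 145161 ≡ 119 (mod 1543). The two roots are 381 and 1162.

381, 1162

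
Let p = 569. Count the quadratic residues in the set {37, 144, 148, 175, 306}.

3

(37/569) = -1 → non-residue.
(144/569) = +1 → QR.
(148/569) = -1 → non-residue.
(175/569) = +1 → QR.
(306/569) = +1 → QR.
Total quadratic residues among the 5: 3.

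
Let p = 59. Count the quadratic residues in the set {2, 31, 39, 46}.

1

(2/59) = -1 → non-residue.
(31/59) = -1 → non-residue.
(39/59) = -1 → non-residue.
(46/59) = +1 → QR.
Total quadratic residues among the 4: 1.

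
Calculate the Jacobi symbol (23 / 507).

Reciprocity: 23 ≡ 3 and 507 ≡ 3 (mod 4), so (23/507) = −(507/23).
Reduce top mod 23: now compute (1/23).
Reached (1/23) = 1. Collecting the sign flips along the way, the symbol is -1.

-1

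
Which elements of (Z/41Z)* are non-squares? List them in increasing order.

3 6 7 11 12 13 14 15 17 19 22 24 26 27 28 29 30 34 35 38

Square k = 1,…,20 (k and 41−k give the same square):
1²=1, 2²=4, 3²=9, 4²=16, 5²=25, 6²=36, 7²≡8, 8²≡23, 9²≡40, 10²≡18, 11²≡39, 12²≡21, 13²≡5, 14²≡32, 15²≡20, 16²≡10, 17²≡2, 18²≡37, 19²≡33, 20²≡31 (mod 41).
The residues are {1, 2, 4, 5, 8, 9, 10, 16, 18, 20, 21, 23, 25, 31, 32, 33, 36, 37, 39, 40}; the non-residues are the remaining 20 nonzero classes.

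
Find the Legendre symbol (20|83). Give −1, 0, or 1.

Euler's criterion: (20/83) ≡ 20^41 (mod 83).
20^2 ≡ 68 (mod 83)
20^4 ≡ 59 (mod 83)
20^8 ≡ 78 (mod 83)
20^16 ≡ 25 (mod 83)
20^32 ≡ 44 (mod 83)
20^41 = 20^(32+8+1) ≡ 82 (mod 83).
Result is 82 ≡ −1, so (20/83) = −1.

-1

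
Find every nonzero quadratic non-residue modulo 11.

Square k = 1,…,5 (k and 11−k give the same square):
1²=1, 2²=4, 3²=9, 4²≡5, 5²≡3 (mod 11).
The residues are {1, 3, 4, 5, 9}; the non-residues are the remaining 5 nonzero classes.

2,6,7,8,10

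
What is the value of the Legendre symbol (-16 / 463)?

Euler's criterion: (-16/463) ≡ 447^231 (mod 463).
447^2 ≡ 256 (mod 463)
447^4 ≡ 253 (mod 463)
447^8 ≡ 115 (mod 463)
447^16 ≡ 261 (mod 463)
447^32 ≡ 60 (mod 463)
447^64 ≡ 359 (mod 463)
447^128 ≡ 167 (mod 463)
447^231 = 447^(128+64+32+4+2+1) ≡ 462 (mod 463).
Result is 462 ≡ −1, so (-16/463) = −1.

-1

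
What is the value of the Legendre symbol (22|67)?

1

Pull out 2: since 67 ≡ 3 (mod 8), (2/67) = -1.
Reciprocity: 11 ≡ 3 and 67 ≡ 3 (mod 4), so (11/67) = −(67/11).
Reduce top mod 11: now compute (1/11).
Reached (1/11) = 1. Collecting the sign flips along the way, the symbol is +1.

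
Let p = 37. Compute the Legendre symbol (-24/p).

-1

First reduce: -24 ≡ 13 (mod 37).
Reciprocity: 13 ≡ 1 and 37 ≡ 1 (mod 4), so (13/37) = +(37/13).
Reduce top mod 13: now compute (11/13).
Reciprocity: 11 ≡ 3 and 13 ≡ 1 (mod 4), so (11/13) = +(13/11).
Reduce top mod 11: now compute (2/11).
Pull out 2: since 11 ≡ 3 (mod 8), (2/11) = -1.
Reached (1/11) = 1. Collecting the sign flips along the way, the symbol is -1.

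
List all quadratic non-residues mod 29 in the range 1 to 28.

Square k = 1,…,14 (k and 29−k give the same square):
1²=1, 2²=4, 3²=9, 4²=16, 5²=25, 6²≡7, 7²≡20, 8²≡6, 9²≡23, 10²≡13, 11²≡5, 12²≡28, 13²≡24, 14²≡22 (mod 29).
The residues are {1, 4, 5, 6, 7, 9, 13, 16, 20, 22, 23, 24, 25, 28}; the non-residues are the remaining 14 nonzero classes.

2, 3, 8, 10, 11, 12, 14, 15, 17, 18, 19, 21, 26, 27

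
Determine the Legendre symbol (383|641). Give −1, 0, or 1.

1

Euler's criterion: (383/641) ≡ 383^320 (mod 641).
383^2 ≡ 541 (mod 641)
383^4 ≡ 385 (mod 641)
383^8 ≡ 154 (mod 641)
383^16 ≡ 640 (mod 641)
383^32 ≡ 1 (mod 641)
383^64 ≡ 1 (mod 641)
383^128 ≡ 1 (mod 641)
383^256 ≡ 1 (mod 641)
383^320 = 383^(256+64) ≡ 1 (mod 641).
Result is 1, so (383/641) = 1.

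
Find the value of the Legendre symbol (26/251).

Pull out 2: since 251 ≡ 3 (mod 8), (2/251) = -1.
Reciprocity: 13 ≡ 1 and 251 ≡ 3 (mod 4), so (13/251) = +(251/13).
Reduce top mod 13: now compute (4/13).
Pull out 2^2: since 13 ≡ 5 (mod 8), (2/13) = -1, so (2/13)^2 = +1.
Reached (1/13) = 1. Collecting the sign flips along the way, the symbol is -1.

-1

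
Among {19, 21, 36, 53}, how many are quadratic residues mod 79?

3

(19/79) = +1 → QR.
(21/79) = +1 → QR.
(36/79) = +1 → QR.
(53/79) = -1 → non-residue.
Total quadratic residues among the 4: 3.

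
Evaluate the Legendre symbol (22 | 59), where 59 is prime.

1

Euler's criterion: (22/59) ≡ 22^29 (mod 59).
22^2 ≡ 12 (mod 59)
22^4 ≡ 26 (mod 59)
22^8 ≡ 27 (mod 59)
22^16 ≡ 21 (mod 59)
22^29 = 22^(16+8+4+1) ≡ 1 (mod 59).
Result is 1, so (22/59) = 1.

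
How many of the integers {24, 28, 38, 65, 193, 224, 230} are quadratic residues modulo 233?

3

(24/233) = -1 → non-residue.
(28/233) = +1 → QR.
(38/233) = +1 → QR.
(65/233) = -1 → non-residue.
(193/233) = -1 → non-residue.
(224/233) = +1 → QR.
(230/233) = -1 → non-residue.
Total quadratic residues among the 7: 3.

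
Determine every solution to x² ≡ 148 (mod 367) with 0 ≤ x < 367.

Since 367 ≡ 3 (mod 4), a square root of 148 is 148^((367+1)/4) = 148^92 mod 367.
Repeated squaring: 148^2≡251, 148^4≡244, 148^8≡82, 148^16≡118, 148^32≡345, 148^64≡117 (mod 367).
148^92 = 148^(64+16+8+4) ≡ 191 (mod 367).
Check: 191² = 36481 ≡ 148 (mod 367). The two roots are 176 and 191.

176, 191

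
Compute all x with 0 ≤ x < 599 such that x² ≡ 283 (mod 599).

108, 491

Since 599 ≡ 3 (mod 4), a square root of 283 is 283^((599+1)/4) = 283^150 mod 599.
Repeated squaring: 283^2≡422, 283^4≡181, 283^8≡415, 283^16≡312, 283^32≡306, 283^64≡192, 283^128≡325 (mod 599).
283^150 = 283^(128+16+4+2) ≡ 108 (mod 599).
Check: 108² = 11664 ≡ 283 (mod 599). The two roots are 108 and 491.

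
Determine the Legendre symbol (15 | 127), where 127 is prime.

1

Reciprocity: 15 ≡ 3 and 127 ≡ 3 (mod 4), so (15/127) = −(127/15).
Reduce top mod 15: now compute (7/15).
Reciprocity: 7 ≡ 3 and 15 ≡ 3 (mod 4), so (7/15) = −(15/7).
Reduce top mod 7: now compute (1/7).
Reached (1/7) = 1. Collecting the sign flips along the way, the symbol is +1.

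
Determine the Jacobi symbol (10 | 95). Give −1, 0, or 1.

Pull out 2: since 95 ≡ 7 (mod 8), (2/95) = +1.
Reciprocity: 5 ≡ 1 and 95 ≡ 3 (mod 4), so (5/95) = +(95/5).
Reduce top mod 5: now compute (0/5).
Top reduces to 0: gcd > 1, so the symbol is 0.

0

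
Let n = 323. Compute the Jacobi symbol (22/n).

Pull out 2: since 323 ≡ 3 (mod 8), (2/323) = -1.
Reciprocity: 11 ≡ 3 and 323 ≡ 3 (mod 4), so (11/323) = −(323/11).
Reduce top mod 11: now compute (4/11).
Pull out 2^2: since 11 ≡ 3 (mod 8), (2/11) = -1, so (2/11)^2 = +1.
Reached (1/11) = 1. Collecting the sign flips along the way, the symbol is +1.

1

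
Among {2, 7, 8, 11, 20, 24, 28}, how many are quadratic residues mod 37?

(2/37) = -1 → non-residue.
(7/37) = +1 → QR.
(8/37) = -1 → non-residue.
(11/37) = +1 → QR.
(20/37) = -1 → non-residue.
(24/37) = -1 → non-residue.
(28/37) = +1 → QR.
Total quadratic residues among the 7: 3.

3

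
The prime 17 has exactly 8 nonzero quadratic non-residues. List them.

3, 5, 6, 7, 10, 11, 12, 14

Square k = 1,…,8 (k and 17−k give the same square):
1²=1, 2²=4, 3²=9, 4²=16, 5²≡8, 6²≡2, 7²≡15, 8²≡13 (mod 17).
The residues are {1, 2, 4, 8, 9, 13, 15, 16}; the non-residues are the remaining 8 nonzero classes.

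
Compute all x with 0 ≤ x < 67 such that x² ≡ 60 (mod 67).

23, 44

Since 67 ≡ 3 (mod 4), a square root of 60 is 60^((67+1)/4) = 60^17 mod 67.
Repeated squaring: 60^2≡49, 60^4≡56, 60^8≡54, 60^16≡35 (mod 67).
60^17 = 60^(16+1) ≡ 23 (mod 67).
Check: 23² = 529 ≡ 60 (mod 67). The two roots are 23 and 44.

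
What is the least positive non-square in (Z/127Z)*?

3

(2/127) = +1, so 2 is a residue.
(3/127) = −1, so 3 is the smallest positive non-residue mod 127.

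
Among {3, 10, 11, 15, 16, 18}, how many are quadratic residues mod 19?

(3/19) = -1 → non-residue.
(10/19) = -1 → non-residue.
(11/19) = +1 → QR.
(15/19) = -1 → non-residue.
(16/19) = +1 → QR.
(18/19) = -1 → non-residue.
Total quadratic residues among the 6: 2.

2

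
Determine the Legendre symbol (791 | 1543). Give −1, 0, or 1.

Reciprocity: 791 ≡ 3 and 1543 ≡ 3 (mod 4), so (791/1543) = −(1543/791).
Reduce top mod 791: now compute (752/791).
Pull out 2^4: since 791 ≡ 7 (mod 8), (2/791) = +1, so (2/791)^4 = +1.
Reciprocity: 47 ≡ 3 and 791 ≡ 3 (mod 4), so (47/791) = −(791/47).
Reduce top mod 47: now compute (39/47).
Reciprocity: 39 ≡ 3 and 47 ≡ 3 (mod 4), so (39/47) = −(47/39).
Reduce top mod 39: now compute (8/39).
Pull out 2^3: since 39 ≡ 7 (mod 8), (2/39) = +1, so (2/39)^3 = +1.
Reached (1/39) = 1. Collecting the sign flips along the way, the symbol is -1.

-1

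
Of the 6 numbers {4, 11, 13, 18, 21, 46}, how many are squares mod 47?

(4/47) = +1 → QR.
(11/47) = -1 → non-residue.
(13/47) = -1 → non-residue.
(18/47) = +1 → QR.
(21/47) = +1 → QR.
(46/47) = -1 → non-residue.
Total quadratic residues among the 6: 3.

3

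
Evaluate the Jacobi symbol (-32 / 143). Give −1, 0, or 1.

First reduce: -32 ≡ 111 (mod 143).
Reciprocity: 111 ≡ 3 and 143 ≡ 3 (mod 4), so (111/143) = −(143/111).
Reduce top mod 111: now compute (32/111).
Pull out 2^5: since 111 ≡ 7 (mod 8), (2/111) = +1, so (2/111)^5 = +1.
Reached (1/111) = 1. Collecting the sign flips along the way, the symbol is -1.

-1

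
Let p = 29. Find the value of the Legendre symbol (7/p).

Reciprocity: 7 ≡ 3 and 29 ≡ 1 (mod 4), so (7/29) = +(29/7).
Reduce top mod 7: now compute (1/7).
Reached (1/7) = 1. Collecting the sign flips along the way, the symbol is +1.

1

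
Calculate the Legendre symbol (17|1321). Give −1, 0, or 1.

-1

Reciprocity: 17 ≡ 1 and 1321 ≡ 1 (mod 4), so (17/1321) = +(1321/17).
Reduce top mod 17: now compute (12/17).
Pull out 2^2: since 17 ≡ 1 (mod 8), (2/17) = +1, so (2/17)^2 = +1.
Reciprocity: 3 ≡ 3 and 17 ≡ 1 (mod 4), so (3/17) = +(17/3).
Reduce top mod 3: now compute (2/3).
Pull out 2: since 3 ≡ 3 (mod 8), (2/3) = -1.
Reached (1/3) = 1. Collecting the sign flips along the way, the symbol is -1.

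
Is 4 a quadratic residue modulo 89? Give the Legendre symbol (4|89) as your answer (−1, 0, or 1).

1

Pull out 2^2: since 89 ≡ 1 (mod 8), (2/89) = +1, so (2/89)^2 = +1.
Reached (1/89) = 1. Collecting the sign flips along the way, the symbol is +1.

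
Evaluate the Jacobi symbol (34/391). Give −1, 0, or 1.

Pull out 2: since 391 ≡ 7 (mod 8), (2/391) = +1.
Reciprocity: 17 ≡ 1 and 391 ≡ 3 (mod 4), so (17/391) = +(391/17).
Reduce top mod 17: now compute (0/17).
Top reduces to 0: gcd > 1, so the symbol is 0.

0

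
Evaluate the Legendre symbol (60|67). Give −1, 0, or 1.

1

Pull out 2^2: since 67 ≡ 3 (mod 8), (2/67) = -1, so (2/67)^2 = +1.
Reciprocity: 15 ≡ 3 and 67 ≡ 3 (mod 4), so (15/67) = −(67/15).
Reduce top mod 15: now compute (7/15).
Reciprocity: 7 ≡ 3 and 15 ≡ 3 (mod 4), so (7/15) = −(15/7).
Reduce top mod 7: now compute (1/7).
Reached (1/7) = 1. Collecting the sign flips along the way, the symbol is +1.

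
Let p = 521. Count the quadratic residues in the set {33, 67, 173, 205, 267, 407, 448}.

(33/521) = -1 → non-residue.
(67/521) = -1 → non-residue.
(173/521) = -1 → non-residue.
(205/521) = -1 → non-residue.
(267/521) = +1 → QR.
(407/521) = +1 → QR.
(448/521) = -1 → non-residue.
Total quadratic residues among the 7: 2.

2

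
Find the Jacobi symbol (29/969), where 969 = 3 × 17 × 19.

Reciprocity: 29 ≡ 1 and 969 ≡ 1 (mod 4), so (29/969) = +(969/29).
Reduce top mod 29: now compute (12/29).
Pull out 2^2: since 29 ≡ 5 (mod 8), (2/29) = -1, so (2/29)^2 = +1.
Reciprocity: 3 ≡ 3 and 29 ≡ 1 (mod 4), so (3/29) = +(29/3).
Reduce top mod 3: now compute (2/3).
Pull out 2: since 3 ≡ 3 (mod 8), (2/3) = -1.
Reached (1/3) = 1. Collecting the sign flips along the way, the symbol is -1.

-1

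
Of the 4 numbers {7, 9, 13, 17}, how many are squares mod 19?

3

(7/19) = +1 → QR.
(9/19) = +1 → QR.
(13/19) = -1 → non-residue.
(17/19) = +1 → QR.
Total quadratic residues among the 4: 3.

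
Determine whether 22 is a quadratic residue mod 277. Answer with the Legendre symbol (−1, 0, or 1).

Pull out 2: since 277 ≡ 5 (mod 8), (2/277) = -1.
Reciprocity: 11 ≡ 3 and 277 ≡ 1 (mod 4), so (11/277) = +(277/11).
Reduce top mod 11: now compute (2/11).
Pull out 2: since 11 ≡ 3 (mod 8), (2/11) = -1.
Reached (1/11) = 1. Collecting the sign flips along the way, the symbol is +1.

1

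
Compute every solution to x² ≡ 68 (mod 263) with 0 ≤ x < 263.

Since 263 ≡ 3 (mod 4), a square root of 68 is 68^((263+1)/4) = 68^66 mod 263.
Repeated squaring: 68^2≡153, 68^4≡2, 68^8≡4, 68^16≡16, 68^32≡256, 68^64≡49 (mod 263).
68^66 = 68^(64+2) ≡ 133 (mod 263).
Check: 133² = 17689 ≡ 68 (mod 263). The two roots are 130 and 133.

130, 133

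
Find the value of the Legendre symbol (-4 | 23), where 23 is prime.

-1

First reduce: -4 ≡ 19 (mod 23).
Reciprocity: 19 ≡ 3 and 23 ≡ 3 (mod 4), so (19/23) = −(23/19).
Reduce top mod 19: now compute (4/19).
Pull out 2^2: since 19 ≡ 3 (mod 8), (2/19) = -1, so (2/19)^2 = +1.
Reached (1/19) = 1. Collecting the sign flips along the way, the symbol is -1.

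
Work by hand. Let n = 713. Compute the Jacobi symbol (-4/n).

1

First reduce: -4 ≡ 709 (mod 713).
Reciprocity: 709 ≡ 1 and 713 ≡ 1 (mod 4), so (709/713) = +(713/709).
Reduce top mod 709: now compute (4/709).
Pull out 2^2: since 709 ≡ 5 (mod 8), (2/709) = -1, so (2/709)^2 = +1.
Reached (1/709) = 1. Collecting the sign flips along the way, the symbol is +1.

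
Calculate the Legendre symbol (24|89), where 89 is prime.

-1

Pull out 2^3: since 89 ≡ 1 (mod 8), (2/89) = +1, so (2/89)^3 = +1.
Reciprocity: 3 ≡ 3 and 89 ≡ 1 (mod 4), so (3/89) = +(89/3).
Reduce top mod 3: now compute (2/3).
Pull out 2: since 3 ≡ 3 (mod 8), (2/3) = -1.
Reached (1/3) = 1. Collecting the sign flips along the way, the symbol is -1.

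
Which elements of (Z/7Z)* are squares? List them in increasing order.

1, 2, 4

Square k = 1,…,3 (k and 7−k give the same square):
1²=1, 2²=4, 3²≡2 (mod 7).
So the quadratic residues mod 7 are {1, 2, 4}.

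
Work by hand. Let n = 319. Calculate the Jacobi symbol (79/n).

1

Reciprocity: 79 ≡ 3 and 319 ≡ 3 (mod 4), so (79/319) = −(319/79).
Reduce top mod 79: now compute (3/79).
Reciprocity: 3 ≡ 3 and 79 ≡ 3 (mod 4), so (3/79) = −(79/3).
Reduce top mod 3: now compute (1/3).
Reached (1/3) = 1. Collecting the sign flips along the way, the symbol is +1.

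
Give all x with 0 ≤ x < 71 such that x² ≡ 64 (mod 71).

Since 71 ≡ 3 (mod 4), a square root of 64 is 64^((71+1)/4) = 64^18 mod 71.
Repeated squaring: 64^2≡49, 64^4≡58, 64^8≡27, 64^16≡19 (mod 71).
64^18 = 64^(16+2) ≡ 8 (mod 71).
Check: 8² = 64 ≡ 64 (mod 71). The two roots are 8 and 63.

8, 63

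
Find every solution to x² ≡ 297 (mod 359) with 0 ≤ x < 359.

Since 359 ≡ 3 (mod 4), a square root of 297 is 297^((359+1)/4) = 297^90 mod 359.
Repeated squaring: 297^2≡254, 297^4≡255, 297^8≡46, 297^16≡321, 297^32≡8, 297^64≡64 (mod 359).
297^90 = 297^(64+16+8+2) ≡ 80 (mod 359).
Check: 80² = 6400 ≡ 297 (mod 359). The two roots are 80 and 279.

80, 279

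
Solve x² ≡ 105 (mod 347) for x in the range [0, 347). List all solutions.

Since 347 ≡ 3 (mod 4), a square root of 105 is 105^((347+1)/4) = 105^87 mod 347.
Repeated squaring: 105^2≡268, 105^4≡342, 105^8≡25, 105^16≡278, 105^32≡250, 105^64≡40 (mod 347).
105^87 = 105^(64+16+4+2+1) ≡ 136 (mod 347).
Check: 136² = 18496 ≡ 105 (mod 347). The two roots are 136 and 211.

136, 211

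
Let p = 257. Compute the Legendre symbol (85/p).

Reciprocity: 85 ≡ 1 and 257 ≡ 1 (mod 4), so (85/257) = +(257/85).
Reduce top mod 85: now compute (2/85).
Pull out 2: since 85 ≡ 5 (mod 8), (2/85) = -1.
Reached (1/85) = 1. Collecting the sign flips along the way, the symbol is -1.

-1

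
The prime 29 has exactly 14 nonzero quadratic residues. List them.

Square k = 1,…,14 (k and 29−k give the same square):
1²=1, 2²=4, 3²=9, 4²=16, 5²=25, 6²≡7, 7²≡20, 8²≡6, 9²≡23, 10²≡13, 11²≡5, 12²≡28, 13²≡24, 14²≡22 (mod 29).
So the quadratic residues mod 29 are {1, 4, 5, 6, 7, 9, 13, 16, 20, 22, 23, 24, 25, 28}.

1,4,5,6,7,9,13,16,20,22,23,24,25,28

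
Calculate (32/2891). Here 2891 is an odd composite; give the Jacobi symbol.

Pull out 2^5: since 2891 ≡ 3 (mod 8), (2/2891) = -1, so (2/2891)^5 = -1.
Reached (1/2891) = 1. Collecting the sign flips along the way, the symbol is -1.

-1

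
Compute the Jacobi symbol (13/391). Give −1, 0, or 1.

1

Reciprocity: 13 ≡ 1 and 391 ≡ 3 (mod 4), so (13/391) = +(391/13).
Reduce top mod 13: now compute (1/13).
Reached (1/13) = 1. Collecting the sign flips along the way, the symbol is +1.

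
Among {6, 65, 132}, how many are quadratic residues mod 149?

(6/149) = +1 → QR.
(65/149) = -1 → non-residue.
(132/149) = +1 → QR.
Total quadratic residues among the 3: 2.

2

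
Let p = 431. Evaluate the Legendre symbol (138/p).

Euler's criterion: (138/431) ≡ 138^215 (mod 431).
138^2 ≡ 80 (mod 431)
138^4 ≡ 366 (mod 431)
138^8 ≡ 346 (mod 431)
138^16 ≡ 329 (mod 431)
138^32 ≡ 60 (mod 431)
138^64 ≡ 152 (mod 431)
138^128 ≡ 261 (mod 431)
138^215 = 138^(128+64+16+4+2+1) ≡ 1 (mod 431).
Result is 1, so (138/431) = 1.

1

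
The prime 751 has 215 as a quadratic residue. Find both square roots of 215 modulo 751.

Since 751 ≡ 3 (mod 4), a square root of 215 is 215^((751+1)/4) = 215^188 mod 751.
Repeated squaring: 215^2≡414, 215^4≡168, 215^8≡437, 215^16≡215, 215^32≡414, 215^64≡168, 215^128≡437 (mod 751).
215^188 = 215^(128+32+16+8+4) ≡ 437 (mod 751).
Check: 437² = 190969 ≡ 215 (mod 751). The two roots are 314 and 437.

314, 437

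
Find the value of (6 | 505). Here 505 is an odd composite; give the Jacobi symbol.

1

Pull out 2: since 505 ≡ 1 (mod 8), (2/505) = +1.
Reciprocity: 3 ≡ 3 and 505 ≡ 1 (mod 4), so (3/505) = +(505/3).
Reduce top mod 3: now compute (1/3).
Reached (1/3) = 1. Collecting the sign flips along the way, the symbol is +1.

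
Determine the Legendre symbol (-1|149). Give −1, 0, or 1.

1

First reduce: -1 ≡ 148 (mod 149).
Pull out 2^2: since 149 ≡ 5 (mod 8), (2/149) = -1, so (2/149)^2 = +1.
Reciprocity: 37 ≡ 1 and 149 ≡ 1 (mod 4), so (37/149) = +(149/37).
Reduce top mod 37: now compute (1/37).
Reached (1/37) = 1. Collecting the sign flips along the way, the symbol is +1.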